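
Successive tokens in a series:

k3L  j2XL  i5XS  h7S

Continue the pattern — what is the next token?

g12M

Letter — letters move back 1 place in the alphabet: k, j, i, h → g.
Second component: each term is the sum of the two before it; 3, 2, 5, 7 → 12.
For the size, runs through clothing sizes XS→XL: L, XL, XS, S → M.
Putting it together: g12M.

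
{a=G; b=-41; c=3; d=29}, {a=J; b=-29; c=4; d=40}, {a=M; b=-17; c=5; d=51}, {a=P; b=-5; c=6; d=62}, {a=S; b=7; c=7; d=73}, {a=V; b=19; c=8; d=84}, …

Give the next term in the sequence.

A: letters move forward 3 places in the alphabet; G, J, M, P, S, V → Y.
B: -41, -29, -17, -5, 7, 19 → 31 (+12 each step).
C: +1 each step; 3, 4, 5, 6, 7, 8 → 9.
For the d, +11 each step: 29, 40, 51, 62, 73, 84 → 95.
So the next term is {a=Y; b=31; c=9; d=95}.

{a=Y; b=31; c=9; d=95}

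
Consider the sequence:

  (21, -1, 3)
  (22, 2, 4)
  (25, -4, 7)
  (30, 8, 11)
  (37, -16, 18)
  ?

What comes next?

(46, 32, 29)

For the first slot, differences are 1, 3, 5, … (increasing by 2 each time): 21, 22, 25, 30, 37 → 46.
Second slot: ×(-2) each step; -1, 2, -4, 8, -16 → 32.
Third slot: each term is the sum of the two before it, so 3, 4, 7, 11, 18 → 29.
Combining the parts gives (46, 32, 29).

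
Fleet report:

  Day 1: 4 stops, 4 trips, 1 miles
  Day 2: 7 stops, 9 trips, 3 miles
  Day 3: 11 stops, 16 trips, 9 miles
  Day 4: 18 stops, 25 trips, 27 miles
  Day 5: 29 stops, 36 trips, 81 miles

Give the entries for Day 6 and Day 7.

47 stops, 49 trips, 243 miles; 76 stops, 64 trips, 729 miles

Stops: each term is the sum of the two before it; 4, 7, 11, 18, 29 → 47 → 76.
Trips: perfect squares: 2², 3², 4², …; 4, 9, 16, 25, 36 → 49 → 64.
For the miles, ×3 each step: 1, 3, 9, 27, 81 → 243 → 729.
Putting the parts together: 47 stops, 49 trips, 243 miles and then 76 stops, 64 trips, 729 miles.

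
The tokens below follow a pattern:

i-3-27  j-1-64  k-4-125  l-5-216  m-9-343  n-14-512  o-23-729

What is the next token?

Letter goes i, j, k, l, m, n, o → p (letters move forward 1 place in the alphabet).
Second component: each term is the sum of the two before it; 3, 1, 4, 5, 9, 14, 23 → 37.
Third component — perfect cubes: 3³, 4³, 5³, …: 27, 64, 125, 216, 343, 512, 729 → 1000.
Putting it together: p-37-1000.

p-37-1000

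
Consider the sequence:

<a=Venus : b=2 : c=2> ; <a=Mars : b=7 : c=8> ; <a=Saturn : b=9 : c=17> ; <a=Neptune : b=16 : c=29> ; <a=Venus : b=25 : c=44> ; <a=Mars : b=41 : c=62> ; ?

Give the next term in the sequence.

For the a, repeats Venus → Mars → Saturn → Neptune: Venus, Mars, Saturn, Neptune, Venus, Mars → Saturn.
B — each term is the sum of the two before it: 2, 7, 9, 16, 25, 41 → 66.
C: differences are 6, 9, 12, … (increasing by 3 each time), so 2, 8, 17, 29, 44, 62 → 83.
Putting it together: <a=Saturn : b=66 : c=83>.

<a=Saturn : b=66 : c=83>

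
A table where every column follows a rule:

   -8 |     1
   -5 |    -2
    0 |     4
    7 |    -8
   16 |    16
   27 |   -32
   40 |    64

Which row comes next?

55  -128

First component: differences are 3, 5, 7, … (increasing by 2 each time); -8, -5, 0, 7, 16, 27, 40 → 55.
Second component: 1, -2, 4, -8, 16, -32, 64 → -128 (×(-2) each step).
So the next row is 55  -128.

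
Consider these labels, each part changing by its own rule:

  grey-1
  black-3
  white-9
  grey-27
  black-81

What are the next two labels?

Shade: repeats grey → black → white; grey, black, white, grey, black → white → grey.
For the second component, ×3 each step: 1, 3, 9, 27, 81 → 243 → 729.
Putting the parts together: white-243 and then grey-729.

white-243 then grey-729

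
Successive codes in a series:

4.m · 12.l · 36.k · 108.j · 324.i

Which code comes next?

First component: ×3 each step, so 4, 12, 36, 108, 324 → 972.
For the letter, letters move back 1 place in the alphabet: m, l, k, j, i → h.
So the next code is 972.h.

972.h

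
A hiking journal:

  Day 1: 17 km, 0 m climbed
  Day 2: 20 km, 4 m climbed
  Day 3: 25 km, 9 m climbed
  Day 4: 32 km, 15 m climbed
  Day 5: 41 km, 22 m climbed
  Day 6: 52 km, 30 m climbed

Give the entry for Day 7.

65 km, 39 m climbed

For the km, differences are 3, 5, 7, … (increasing by 2 each time): 17, 20, 25, 32, 41, 52 → 65.
For the m climbed, differences are 4, 5, 6, … (increasing by 1 each time): 0, 4, 9, 15, 22, 30 → 39.
Putting it together: 65 km, 39 m climbed.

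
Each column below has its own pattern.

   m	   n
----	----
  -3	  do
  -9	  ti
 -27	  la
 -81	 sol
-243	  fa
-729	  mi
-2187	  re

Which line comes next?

-6561  do

For the column m, ×3 each step: -3, -9, -27, -81, -243, -729, -2187 → -6561.
Column n: runs backward through the solfège scale do→ti; do, ti, la, sol, fa, mi, re → do.
Combining the parts gives -6561  do.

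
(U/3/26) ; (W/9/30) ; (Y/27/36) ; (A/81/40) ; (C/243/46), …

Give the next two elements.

Letter: U, W, Y, A, C → E → G (letters move forward 2 places in the alphabet, wrapping Z→A).
Second entry: 3, 9, 27, 81, 243 → 729 → 2187 (×3 each step).
For the third entry, alternating steps +4, +6, +4, +6, …: 26, 30, 36, 40, 46 → 50 → 56.
Putting the parts together: (E/729/50) and then (G/2187/56).

(E/729/50), (G/2187/56)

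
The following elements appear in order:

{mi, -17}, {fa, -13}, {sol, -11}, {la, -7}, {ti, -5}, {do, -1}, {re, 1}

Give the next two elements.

Note — runs through the solfège scale do→ti: mi, fa, sol, la, ti, do, re → mi → fa.
Second value: alternating steps +4, +2, +4, +2, …, so -17, -13, -11, -7, -5, -1, 1 → 5 → 7.
Putting the parts together: {mi, 5} and then {fa, 7}.

{mi, 5}, {fa, 7}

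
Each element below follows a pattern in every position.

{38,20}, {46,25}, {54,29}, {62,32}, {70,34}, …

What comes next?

First value — +8 each step: 38, 46, 54, 62, 70 → 78.
For the second value, differences are 5, 4, 3, … (decreasing by 1 each time): 20, 25, 29, 32, 34 → 35.
Putting it together: {78,35}.

{78,35}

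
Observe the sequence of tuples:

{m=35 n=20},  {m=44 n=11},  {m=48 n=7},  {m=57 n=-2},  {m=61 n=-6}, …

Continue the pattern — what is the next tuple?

M: alternating steps +9, +4, +9, +4, …, so 35, 44, 48, 57, 61 → 70.
N: together with the m always sums to 55; 20, 11, 7, -2, -6 → -15.
Combining the parts gives {m=70 n=-15}.

{m=70 n=-15}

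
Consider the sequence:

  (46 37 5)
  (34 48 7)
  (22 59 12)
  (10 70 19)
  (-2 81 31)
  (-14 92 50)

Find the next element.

(-26 103 81)

First part: −12 each step; 46, 34, 22, 10, -2, -14 → -26.
Second part — +11 each step: 37, 48, 59, 70, 81, 92 → 103.
For the third part, each term is the sum of the two before it: 5, 7, 12, 19, 31, 50 → 81.
Putting it together: (-26 103 81).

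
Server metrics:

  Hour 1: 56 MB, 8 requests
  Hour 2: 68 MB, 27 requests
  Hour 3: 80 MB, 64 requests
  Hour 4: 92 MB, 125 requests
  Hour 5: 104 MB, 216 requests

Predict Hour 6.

116 MB, 343 requests

MB: +12 each step, so 56, 68, 80, 92, 104 → 116.
Requests: 8, 27, 64, 125, 216 → 343 (perfect cubes: 2³, 3³, 4³, …).
So the next row is 116 MB, 343 requests.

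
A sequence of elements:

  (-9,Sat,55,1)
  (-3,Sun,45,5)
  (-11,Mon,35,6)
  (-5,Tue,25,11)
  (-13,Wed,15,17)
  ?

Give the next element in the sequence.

For the first component, alternating steps +6, −8, +6, −8, …: -9, -3, -11, -5, -13 → -7.
Day — runs through the weekdays Mon→Sun: Sat, Sun, Mon, Tue, Wed → Thu.
Third component: 55, 45, 35, 25, 15 → 5 (−10 each step).
Fourth component — each term is the sum of the two before it: 1, 5, 6, 11, 17 → 28.
Putting it together: (-7,Thu,5,28).

(-7,Thu,5,28)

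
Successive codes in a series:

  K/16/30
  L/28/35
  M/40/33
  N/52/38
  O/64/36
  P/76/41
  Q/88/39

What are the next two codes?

Letter: letters move forward 1 place in the alphabet; K, L, M, N, O, P, Q → R → S.
Second component — +12 each step: 16, 28, 40, 52, 64, 76, 88 → 100 → 112.
Third component — alternating steps +5, −2, +5, −2, …: 30, 35, 33, 38, 36, 41, 39 → 44 → 42.
So the next two codes are R/100/44 and S/112/42.

R/100/44 then S/112/42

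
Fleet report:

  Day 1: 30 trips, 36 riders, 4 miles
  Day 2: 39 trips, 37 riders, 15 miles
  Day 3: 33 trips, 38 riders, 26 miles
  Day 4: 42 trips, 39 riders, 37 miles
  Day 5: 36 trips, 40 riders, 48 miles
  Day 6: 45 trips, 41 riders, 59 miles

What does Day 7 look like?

39 trips, 42 riders, 70 miles

Trips: alternating steps +9, −6, +9, −6, …, so 30, 39, 33, 42, 36, 45 → 39.
Riders: 36, 37, 38, 39, 40, 41 → 42 (+1 each step).
Miles: 4, 15, 26, 37, 48, 59 → 70 (+11 each step).
Putting it together: 39 trips, 42 riders, 70 miles.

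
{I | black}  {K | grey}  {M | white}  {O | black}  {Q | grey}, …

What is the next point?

{S | white}

Letter: letters move forward 2 places in the alphabet; I, K, M, O, Q → S.
Shade: repeats black → grey → white, so black, grey, white, black, grey → white.
Putting it together: {S | white}.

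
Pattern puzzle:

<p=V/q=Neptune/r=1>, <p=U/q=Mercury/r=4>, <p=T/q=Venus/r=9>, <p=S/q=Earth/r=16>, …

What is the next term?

<p=R/q=Mars/r=25>

P — letters move back 1 place in the alphabet: V, U, T, S → R.
Q: Neptune, Mercury, Venus, Earth → Mars (runs through the planets Mercury→Neptune).
R: perfect squares: 1², 2², 3², …, so 1, 4, 9, 16 → 25.
Putting it together: <p=R/q=Mars/r=25>.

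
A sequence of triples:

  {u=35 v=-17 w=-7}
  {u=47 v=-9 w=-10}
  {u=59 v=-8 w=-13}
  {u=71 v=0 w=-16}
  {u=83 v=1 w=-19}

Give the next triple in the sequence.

{u=95 v=9 w=-22}

U: +12 each step; 35, 47, 59, 71, 83 → 95.
V goes -17, -9, -8, 0, 1 → 9 (alternating steps +8, +1, +8, +1, …).
W goes -7, -10, -13, -16, -19 → -22 (−3 each step).
Combining the parts gives {u=95 v=9 w=-22}.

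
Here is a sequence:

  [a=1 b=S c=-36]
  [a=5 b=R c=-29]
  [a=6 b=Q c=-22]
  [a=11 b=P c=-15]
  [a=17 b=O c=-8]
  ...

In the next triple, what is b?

A: each term is the sum of the two before it, so 1, 5, 6, 11, 17 → 28.
For the b, letters move back 1 place in the alphabet: S, R, Q, P, O → N.
C: +7 each step; -36, -29, -22, -15, -8 → -1.

N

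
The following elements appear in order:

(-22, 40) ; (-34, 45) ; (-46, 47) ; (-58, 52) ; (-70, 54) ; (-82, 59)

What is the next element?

(-94, 61)

First slot: -22, -34, -46, -58, -70, -82 → -94 (−12 each step).
Second slot: 40, 45, 47, 52, 54, 59 → 61 (alternating steps +5, +2, +5, +2, …).
Combining the parts gives (-94, 61).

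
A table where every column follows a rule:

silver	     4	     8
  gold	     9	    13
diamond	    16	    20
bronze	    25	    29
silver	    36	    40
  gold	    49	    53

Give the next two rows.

Rank: silver, gold, diamond, bronze, silver, gold → diamond → bronze (repeats silver → gold → diamond → bronze).
Second component goes 4, 9, 16, 25, 36, 49 → 64 → 81 (perfect squares: 2², 3², 4², …).
Third component goes 8, 13, 20, 29, 40, 53 → 68 → 85 (always 4 more than the second component).
Putting the parts together: diamond  64  68 and then bronze  81  85.

diamond  64  68; bronze  81  85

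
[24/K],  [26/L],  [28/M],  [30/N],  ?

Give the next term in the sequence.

First coordinate: 24, 26, 28, 30 → 32 (+2 each step).
Letter goes K, L, M, N → O (letters move forward 1 place in the alphabet).
Putting it together: [32/O].

[32/O]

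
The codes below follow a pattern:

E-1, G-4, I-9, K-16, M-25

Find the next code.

O-36

Letter — letters move forward 2 places in the alphabet: E, G, I, K, M → O.
For the second component, perfect squares: 1², 2², 3², …: 1, 4, 9, 16, 25 → 36.
So the next code is O-36.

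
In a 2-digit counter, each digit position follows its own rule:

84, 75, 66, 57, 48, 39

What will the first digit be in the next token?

First digit: 8, 7, 6, 5, 4, 3 → 2 (−1 each step, mod 10).

2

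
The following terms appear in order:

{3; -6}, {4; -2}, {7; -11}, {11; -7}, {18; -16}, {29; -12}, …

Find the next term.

{47; -21}

For the first component, each term is the sum of the two before it: 3, 4, 7, 11, 18, 29 → 47.
Second component: alternating steps +4, −9, +4, −9, …, so -6, -2, -11, -7, -16, -12 → -21.
Combining the parts gives {47; -21}.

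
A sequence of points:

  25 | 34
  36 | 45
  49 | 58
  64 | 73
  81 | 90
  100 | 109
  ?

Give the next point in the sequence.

First component — perfect squares: 5², 6², 7², …: 25, 36, 49, 64, 81, 100 → 121.
Second component: always 9 more than the first component, so 34, 45, 58, 73, 90, 109 → 130.
So the next point is 121 | 130.

121 | 130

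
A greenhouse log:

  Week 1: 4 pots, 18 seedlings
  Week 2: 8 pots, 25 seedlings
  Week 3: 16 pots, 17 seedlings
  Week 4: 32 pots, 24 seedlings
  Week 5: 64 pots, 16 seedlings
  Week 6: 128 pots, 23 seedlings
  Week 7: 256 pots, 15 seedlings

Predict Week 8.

Pots: ×2 each step, so 4, 8, 16, 32, 64, 128, 256 → 512.
Seedlings: 18, 25, 17, 24, 16, 23, 15 → 22 (alternating steps +7, −8, +7, −8, …).
Putting it together: 512 pots, 22 seedlings.

512 pots, 22 seedlings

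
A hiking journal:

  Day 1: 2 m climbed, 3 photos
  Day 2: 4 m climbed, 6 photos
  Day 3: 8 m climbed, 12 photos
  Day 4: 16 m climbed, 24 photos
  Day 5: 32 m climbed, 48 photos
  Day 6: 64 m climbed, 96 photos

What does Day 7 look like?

M climbed: ×2 each step; 2, 4, 8, 16, 32, 64 → 128.
Photos: 3, 6, 12, 24, 48, 96 → 192 (×2 each step).
Putting it together: 128 m climbed, 192 photos.

128 m climbed, 192 photos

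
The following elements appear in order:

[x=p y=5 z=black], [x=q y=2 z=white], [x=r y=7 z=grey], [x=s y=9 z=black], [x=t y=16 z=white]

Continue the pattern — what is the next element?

[x=u y=25 z=grey]

X: p, q, r, s, t → u (letters move forward 1 place in the alphabet).
Y: 5, 2, 7, 9, 16 → 25 (each term is the sum of the two before it).
For the z, repeats black → white → grey: black, white, grey, black, white → grey.
Combining the parts gives [x=u y=25 z=grey].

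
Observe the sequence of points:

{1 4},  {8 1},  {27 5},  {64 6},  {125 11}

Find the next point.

First slot: perfect cubes: 1³, 2³, 3³, …, so 1, 8, 27, 64, 125 → 216.
Second slot: each term is the sum of the two before it; 4, 1, 5, 6, 11 → 17.
Putting it together: {216 17}.

{216 17}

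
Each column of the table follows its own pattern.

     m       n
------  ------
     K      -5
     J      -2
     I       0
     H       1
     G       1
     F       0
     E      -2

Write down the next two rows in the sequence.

Column m goes K, J, I, H, G, F, E → D → C (letters move back 1 place in the alphabet).
Column n: -5, -2, 0, 1, 1, 0, -2 → -5 → -9 (differences are 3, 2, 1, … (decreasing by 1 each time)).
Putting the parts together: D  -5 and then C  -9.

D  -5; C  -9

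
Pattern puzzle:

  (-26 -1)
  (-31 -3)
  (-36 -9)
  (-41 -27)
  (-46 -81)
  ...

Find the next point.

(-51 -243)

First slot: −5 each step; -26, -31, -36, -41, -46 → -51.
Second slot — ×3 each step: -1, -3, -9, -27, -81 → -243.
Combining the parts gives (-51 -243).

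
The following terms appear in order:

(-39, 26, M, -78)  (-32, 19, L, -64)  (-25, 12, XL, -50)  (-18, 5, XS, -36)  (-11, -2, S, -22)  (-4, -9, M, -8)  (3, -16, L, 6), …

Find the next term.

First part goes -39, -32, -25, -18, -11, -4, 3 → 10 (+7 each step).
For the second part, −7 each step: 26, 19, 12, 5, -2, -9, -16 → -23.
Size — repeats M → L → XL → XS → S: M, L, XL, XS, S, M, L → XL.
Fourth part goes -78, -64, -50, -36, -22, -8, 6 → 20 (always 2 × the first part).
So the next term is (10, -23, XL, 20).

(10, -23, XL, 20)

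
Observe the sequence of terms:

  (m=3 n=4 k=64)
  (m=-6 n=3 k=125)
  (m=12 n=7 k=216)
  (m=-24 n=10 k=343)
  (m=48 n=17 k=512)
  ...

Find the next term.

M: ×(-2) each step; 3, -6, 12, -24, 48 → -96.
N: 4, 3, 7, 10, 17 → 27 (each term is the sum of the two before it).
For the k, perfect cubes: 4³, 5³, 6³, …: 64, 125, 216, 343, 512 → 729.
Putting it together: (m=-96 n=27 k=729).

(m=-96 n=27 k=729)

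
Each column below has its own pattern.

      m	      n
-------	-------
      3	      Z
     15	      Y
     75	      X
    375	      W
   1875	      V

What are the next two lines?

Column m — ×5 each step: 3, 15, 75, 375, 1875 → 9375 → 46875.
Column n — letters move back 1 place in the alphabet: Z, Y, X, W, V → U → T.
Putting the parts together: 9375  U and then 46875  T.

9375  U; 46875  T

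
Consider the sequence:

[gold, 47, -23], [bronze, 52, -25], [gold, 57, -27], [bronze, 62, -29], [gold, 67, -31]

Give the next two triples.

Rank: alternates gold ↔ bronze; gold, bronze, gold, bronze, gold → bronze → gold.
Second component goes 47, 52, 57, 62, 67 → 72 → 77 (+5 each step).
Third component: −2 each step, so -23, -25, -27, -29, -31 → -33 → -35.
Putting the parts together: [bronze, 72, -33] and then [gold, 77, -35].

[bronze, 72, -33], [gold, 77, -35]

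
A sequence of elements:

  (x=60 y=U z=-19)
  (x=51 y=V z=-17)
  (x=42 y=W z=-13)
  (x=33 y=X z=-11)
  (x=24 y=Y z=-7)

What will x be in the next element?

15

X: −9 each step; 60, 51, 42, 33, 24 → 15.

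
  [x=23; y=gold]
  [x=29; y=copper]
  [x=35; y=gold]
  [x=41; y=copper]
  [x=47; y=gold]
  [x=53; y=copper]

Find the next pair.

X: +6 each step, so 23, 29, 35, 41, 47, 53 → 59.
Y — alternates gold ↔ copper: gold, copper, gold, copper, gold, copper → gold.
Putting it together: [x=59; y=gold].

[x=59; y=gold]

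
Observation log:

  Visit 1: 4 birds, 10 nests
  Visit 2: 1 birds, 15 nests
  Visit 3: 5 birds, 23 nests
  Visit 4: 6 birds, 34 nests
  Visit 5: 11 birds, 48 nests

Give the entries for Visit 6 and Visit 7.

Birds: each term is the sum of the two before it, so 4, 1, 5, 6, 11 → 17 → 28.
Nests goes 10, 15, 23, 34, 48 → 65 → 85 (differences are 5, 8, 11, … (increasing by 3 each time)).
So the next two records are 17 birds, 65 nests and 28 birds, 85 nests.

17 birds, 65 nests; 28 birds, 85 nests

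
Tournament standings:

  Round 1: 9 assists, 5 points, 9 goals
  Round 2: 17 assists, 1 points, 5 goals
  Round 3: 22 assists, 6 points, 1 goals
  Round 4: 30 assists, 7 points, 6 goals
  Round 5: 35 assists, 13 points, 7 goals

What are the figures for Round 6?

43 assists, 20 points, 13 goals

Assists: 9, 17, 22, 30, 35 → 43 (alternating steps +8, +5, +8, +5, …).
Points — each term is the sum of the two before it: 5, 1, 6, 7, 13 → 20.
Goals goes 9, 5, 1, 6, 7 → 13 (always the previous value of the points).
Combining the parts gives 43 assists, 20 points, 13 goals.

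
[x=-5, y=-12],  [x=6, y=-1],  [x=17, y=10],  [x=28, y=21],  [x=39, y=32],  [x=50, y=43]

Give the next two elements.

X: +11 each step; -5, 6, 17, 28, 39, 50 → 61 → 72.
Y: always 7 less than the x, so -12, -1, 10, 21, 32, 43 → 54 → 65.
So the next two elements are [x=61, y=54] and [x=72, y=65].

[x=61, y=54], [x=72, y=65]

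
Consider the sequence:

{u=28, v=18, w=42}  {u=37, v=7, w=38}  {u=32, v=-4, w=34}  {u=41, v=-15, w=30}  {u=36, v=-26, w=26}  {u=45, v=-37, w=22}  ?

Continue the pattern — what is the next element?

U: 28, 37, 32, 41, 36, 45 → 40 (alternating steps +9, −5, +9, −5, …).
V: 18, 7, -4, -15, -26, -37 → -48 (−11 each step).
W: −4 each step, so 42, 38, 34, 30, 26, 22 → 18.
So the next element is {u=40, v=-48, w=18}.

{u=40, v=-48, w=18}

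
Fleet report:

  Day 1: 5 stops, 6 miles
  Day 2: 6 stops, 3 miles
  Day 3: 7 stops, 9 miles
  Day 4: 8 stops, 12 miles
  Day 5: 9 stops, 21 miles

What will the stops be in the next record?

10

Stops — +1 each step: 5, 6, 7, 8, 9 → 10.
Miles — each term is the sum of the two before it: 6, 3, 9, 12, 21 → 33.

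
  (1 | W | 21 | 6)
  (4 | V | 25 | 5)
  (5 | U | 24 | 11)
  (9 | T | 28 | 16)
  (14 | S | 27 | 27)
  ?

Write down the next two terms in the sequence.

First part: each term is the sum of the two before it; 1, 4, 5, 9, 14 → 23 → 37.
Letter: letters move back 1 place in the alphabet, so W, V, U, T, S → R → Q.
Third part: alternating steps +4, −1, +4, −1, …; 21, 25, 24, 28, 27 → 31 → 30.
Fourth part: each term is the sum of the two before it, so 6, 5, 11, 16, 27 → 43 → 70.
Putting the parts together: (23 | R | 31 | 43) and then (37 | Q | 30 | 70).

(23 | R | 31 | 43), (37 | Q | 30 | 70)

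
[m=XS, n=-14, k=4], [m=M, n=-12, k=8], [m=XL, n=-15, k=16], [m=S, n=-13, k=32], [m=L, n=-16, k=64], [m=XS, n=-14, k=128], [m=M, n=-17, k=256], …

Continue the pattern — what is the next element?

M goes XS, M, XL, S, L, XS, M → XL (repeats XS → M → XL → S → L).
N: alternating steps +2, −3, +2, −3, …; -14, -12, -15, -13, -16, -14, -17 → -15.
K goes 4, 8, 16, 32, 64, 128, 256 → 512 (×2 each step).
Putting it together: [m=XL, n=-15, k=512].

[m=XL, n=-15, k=512]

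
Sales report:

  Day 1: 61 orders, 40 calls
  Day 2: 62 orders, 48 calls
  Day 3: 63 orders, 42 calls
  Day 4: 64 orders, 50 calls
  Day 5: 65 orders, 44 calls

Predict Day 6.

66 orders, 52 calls

Orders — +1 each step: 61, 62, 63, 64, 65 → 66.
Calls: alternating steps +8, −6, +8, −6, …; 40, 48, 42, 50, 44 → 52.
So the next record is 66 orders, 52 calls.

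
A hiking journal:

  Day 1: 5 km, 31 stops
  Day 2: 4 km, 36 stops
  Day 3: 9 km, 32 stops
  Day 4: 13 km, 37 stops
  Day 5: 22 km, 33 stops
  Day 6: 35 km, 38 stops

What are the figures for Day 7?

Km — each term is the sum of the two before it: 5, 4, 9, 13, 22, 35 → 57.
Stops: 31, 36, 32, 37, 33, 38 → 34 (alternating steps +5, −4, +5, −4, …).
So the next row is 57 km, 34 stops.

57 km, 34 stops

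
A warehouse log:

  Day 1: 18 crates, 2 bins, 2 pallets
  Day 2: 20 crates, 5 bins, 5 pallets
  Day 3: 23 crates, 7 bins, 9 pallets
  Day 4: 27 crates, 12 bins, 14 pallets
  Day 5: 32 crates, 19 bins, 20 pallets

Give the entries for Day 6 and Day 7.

38 crates, 31 bins, 27 pallets; 45 crates, 50 bins, 35 pallets

Crates: 18, 20, 23, 27, 32 → 38 → 45 (differences are 2, 3, 4, … (increasing by 1 each time)).
Bins: each term is the sum of the two before it; 2, 5, 7, 12, 19 → 31 → 50.
Pallets: 2, 5, 9, 14, 20 → 27 → 35 (differences are 3, 4, 5, … (increasing by 1 each time)).
So the next two records are 38 crates, 31 bins, 27 pallets and 45 crates, 50 bins, 35 pallets.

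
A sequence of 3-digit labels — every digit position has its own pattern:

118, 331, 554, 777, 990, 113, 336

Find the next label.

For the first digit, +2 each step, mod 10: 1, 3, 5, 7, 9, 1, 3 → 5.
Second digit: +2 each step, mod 10, so 1, 3, 5, 7, 9, 1, 3 → 5.
For the third digit, +3 each step, mod 10: 8, 1, 4, 7, 0, 3, 6 → 9.
So the next label is 559.

559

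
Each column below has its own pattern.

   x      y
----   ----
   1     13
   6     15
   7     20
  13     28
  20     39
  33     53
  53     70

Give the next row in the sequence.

86  90

Column x: 1, 6, 7, 13, 20, 33, 53 → 86 (each term is the sum of the two before it).
Column y: differences are 2, 5, 8, … (increasing by 3 each time); 13, 15, 20, 28, 39, 53, 70 → 90.
So the next row is 86  90.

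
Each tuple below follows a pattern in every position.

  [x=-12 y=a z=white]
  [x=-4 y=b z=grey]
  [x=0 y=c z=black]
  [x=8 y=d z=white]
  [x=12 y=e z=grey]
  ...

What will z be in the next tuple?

black

Z: repeats white → grey → black; white, grey, black, white, grey → black.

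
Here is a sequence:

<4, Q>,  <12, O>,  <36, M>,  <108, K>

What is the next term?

First value — ×3 each step: 4, 12, 36, 108 → 324.
Letter goes Q, O, M, K → I (letters move back 2 places in the alphabet).
So the next term is <324, I>.

<324, I>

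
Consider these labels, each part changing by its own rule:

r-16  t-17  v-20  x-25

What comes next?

z-32

Letter: letters move forward 2 places in the alphabet; r, t, v, x → z.
Second component: 16, 17, 20, 25 → 32 (differences are 1, 3, 5, … (increasing by 2 each time)).
Combining the parts gives z-32.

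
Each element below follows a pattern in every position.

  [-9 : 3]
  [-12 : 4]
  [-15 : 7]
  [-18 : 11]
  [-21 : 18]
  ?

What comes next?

[-24 : 29]

First slot: -9, -12, -15, -18, -21 → -24 (−3 each step).
Second slot: 3, 4, 7, 11, 18 → 29 (each term is the sum of the two before it).
So the next element is [-24 : 29].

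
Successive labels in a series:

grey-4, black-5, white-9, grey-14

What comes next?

black-23

Shade: grey, black, white, grey → black (repeats grey → black → white).
Second component: 4, 5, 9, 14 → 23 (each term is the sum of the two before it).
Putting it together: black-23.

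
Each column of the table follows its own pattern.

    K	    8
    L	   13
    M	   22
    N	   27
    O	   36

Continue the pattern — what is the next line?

P  41

Letter: letters move forward 1 place in the alphabet; K, L, M, N, O → P.
Second component: 8, 13, 22, 27, 36 → 41 (alternating steps +5, +9, +5, +9, …).
Combining the parts gives P  41.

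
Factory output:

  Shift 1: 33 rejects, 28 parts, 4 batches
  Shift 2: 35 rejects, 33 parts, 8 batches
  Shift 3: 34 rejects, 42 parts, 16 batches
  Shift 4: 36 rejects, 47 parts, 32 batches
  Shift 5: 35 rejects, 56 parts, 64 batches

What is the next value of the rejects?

37

Rejects: alternating steps +2, −1, +2, −1, …, so 33, 35, 34, 36, 35 → 37.
Parts goes 28, 33, 42, 47, 56 → 61 (alternating steps +5, +9, +5, +9, …).
Batches: ×2 each step; 4, 8, 16, 32, 64 → 128.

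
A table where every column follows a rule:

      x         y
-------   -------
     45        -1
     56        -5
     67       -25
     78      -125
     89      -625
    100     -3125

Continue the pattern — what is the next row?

111  -15625

Column x: 45, 56, 67, 78, 89, 100 → 111 (+11 each step).
For the column y, ×5 each step: -1, -5, -25, -125, -625, -3125 → -15625.
Putting it together: 111  -15625.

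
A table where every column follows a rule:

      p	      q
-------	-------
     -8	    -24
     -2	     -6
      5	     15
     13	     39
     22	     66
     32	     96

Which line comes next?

43  129

Column p goes -8, -2, 5, 13, 22, 32 → 43 (differences are 6, 7, 8, … (increasing by 1 each time)).
Column q: -24, -6, 15, 39, 66, 96 → 129 (always 3 × the column p).
Putting it together: 43  129.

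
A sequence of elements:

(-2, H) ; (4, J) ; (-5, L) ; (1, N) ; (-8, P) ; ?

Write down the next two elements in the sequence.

First value goes -2, 4, -5, 1, -8 → -2 → -11 (alternating steps +6, −9, +6, −9, …).
Letter goes H, J, L, N, P → R → T (letters move forward 2 places in the alphabet).
Putting the parts together: (-2, R) and then (-11, T).

(-2, R), (-11, T)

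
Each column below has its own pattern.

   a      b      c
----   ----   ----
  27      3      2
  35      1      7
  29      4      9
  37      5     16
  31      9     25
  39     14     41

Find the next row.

For the column a, alternating steps +8, −6, +8, −6, …: 27, 35, 29, 37, 31, 39 → 33.
Column b goes 3, 1, 4, 5, 9, 14 → 23 (each term is the sum of the two before it).
Column c goes 2, 7, 9, 16, 25, 41 → 66 (each term is the sum of the two before it).
So the next row is 33  23  66.

33  23  66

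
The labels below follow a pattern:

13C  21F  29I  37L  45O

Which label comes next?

First component goes 13, 21, 29, 37, 45 → 53 (+8 each step).
For the letter, letters move forward 3 places in the alphabet: C, F, I, L, O → R.
So the next label is 53R.

53R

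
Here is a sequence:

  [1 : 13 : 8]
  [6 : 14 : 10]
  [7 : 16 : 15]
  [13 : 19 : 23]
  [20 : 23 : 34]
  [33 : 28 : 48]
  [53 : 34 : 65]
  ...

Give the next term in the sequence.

First coordinate: each term is the sum of the two before it; 1, 6, 7, 13, 20, 33, 53 → 86.
Second coordinate: differences are 1, 2, 3, … (increasing by 1 each time), so 13, 14, 16, 19, 23, 28, 34 → 41.
Third coordinate: differences are 2, 5, 8, … (increasing by 3 each time), so 8, 10, 15, 23, 34, 48, 65 → 85.
So the next term is [86 : 41 : 85].

[86 : 41 : 85]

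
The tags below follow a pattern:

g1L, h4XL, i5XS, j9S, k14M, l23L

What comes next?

For the letter, letters move forward 1 place in the alphabet: g, h, i, j, k, l → m.
Second component — each term is the sum of the two before it: 1, 4, 5, 9, 14, 23 → 37.
For the size, repeats L → XL → XS → S → M: L, XL, XS, S, M, L → XL.
So the next tag is m37XL.

m37XL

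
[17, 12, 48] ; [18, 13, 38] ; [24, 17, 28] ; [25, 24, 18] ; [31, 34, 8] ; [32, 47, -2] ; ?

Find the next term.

[38, 63, -12]

First component: 17, 18, 24, 25, 31, 32 → 38 (alternating steps +1, +6, +1, +6, …).
For the second component, differences are 1, 4, 7, … (increasing by 3 each time): 12, 13, 17, 24, 34, 47 → 63.
Third component: −10 each step; 48, 38, 28, 18, 8, -2 → -12.
So the next term is [38, 63, -12].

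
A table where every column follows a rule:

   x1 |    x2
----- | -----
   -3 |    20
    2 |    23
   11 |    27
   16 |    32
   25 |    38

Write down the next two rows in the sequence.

30  45; 39  53

Column x1: alternating steps +5, +9, +5, +9, …; -3, 2, 11, 16, 25 → 30 → 39.
Column x2: differences are 3, 4, 5, … (increasing by 1 each time), so 20, 23, 27, 32, 38 → 45 → 53.
Putting the parts together: 30  45 and then 39  53.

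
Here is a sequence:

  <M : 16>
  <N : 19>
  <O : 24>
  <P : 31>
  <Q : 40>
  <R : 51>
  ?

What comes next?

<S : 64>

Letter: letters move forward 1 place in the alphabet; M, N, O, P, Q, R → S.
Second entry — differences are 3, 5, 7, … (increasing by 2 each time): 16, 19, 24, 31, 40, 51 → 64.
So the next point is <S : 64>.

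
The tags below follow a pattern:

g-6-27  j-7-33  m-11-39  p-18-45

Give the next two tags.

Letter — letters move forward 3 places in the alphabet: g, j, m, p → s → v.
Second component: differences are 1, 4, 7, … (increasing by 3 each time); 6, 7, 11, 18 → 28 → 41.
For the third component, +6 each step: 27, 33, 39, 45 → 51 → 57.
Putting the parts together: s-28-51 and then v-41-57.

s-28-51 then v-41-57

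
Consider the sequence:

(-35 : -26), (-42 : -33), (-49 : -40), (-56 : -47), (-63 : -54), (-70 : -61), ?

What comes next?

First entry: −7 each step, so -35, -42, -49, -56, -63, -70 → -77.
Second entry goes -26, -33, -40, -47, -54, -61 → -68 (always 9 more than the first entry).
Combining the parts gives (-77 : -68).

(-77 : -68)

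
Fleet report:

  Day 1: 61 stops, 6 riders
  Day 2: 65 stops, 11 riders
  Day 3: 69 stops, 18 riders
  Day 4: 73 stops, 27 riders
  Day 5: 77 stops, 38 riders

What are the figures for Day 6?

81 stops, 51 riders

For the stops, +4 each step: 61, 65, 69, 73, 77 → 81.
Riders: differences are 5, 7, 9, … (increasing by 2 each time); 6, 11, 18, 27, 38 → 51.
So the next row is 81 stops, 51 riders.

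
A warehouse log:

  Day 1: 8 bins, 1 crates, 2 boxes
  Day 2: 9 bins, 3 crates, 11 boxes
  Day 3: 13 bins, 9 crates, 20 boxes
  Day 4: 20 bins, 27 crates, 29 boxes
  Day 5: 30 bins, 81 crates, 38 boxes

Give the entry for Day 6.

43 bins, 243 crates, 47 boxes

Bins: differences are 1, 4, 7, … (increasing by 3 each time), so 8, 9, 13, 20, 30 → 43.
Crates: ×3 each step; 1, 3, 9, 27, 81 → 243.
Boxes — +9 each step: 2, 11, 20, 29, 38 → 47.
Putting it together: 43 bins, 243 crates, 47 boxes.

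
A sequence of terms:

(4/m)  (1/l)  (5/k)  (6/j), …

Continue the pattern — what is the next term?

First value — each term is the sum of the two before it: 4, 1, 5, 6 → 11.
Letter: letters move back 1 place in the alphabet, so m, l, k, j → i.
Combining the parts gives (11/i).

(11/i)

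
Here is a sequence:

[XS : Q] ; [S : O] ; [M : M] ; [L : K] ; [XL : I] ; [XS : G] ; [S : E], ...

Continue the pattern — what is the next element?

[M : C]

For the size, repeats XS → S → M → L → XL: XS, S, M, L, XL, XS, S → M.
Letter: letters move back 2 places in the alphabet; Q, O, M, K, I, G, E → C.
So the next element is [M : C].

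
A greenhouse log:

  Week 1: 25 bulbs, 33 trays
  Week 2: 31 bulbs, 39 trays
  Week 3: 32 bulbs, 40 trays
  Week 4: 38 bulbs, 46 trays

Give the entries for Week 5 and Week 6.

Bulbs: alternating steps +6, +1, +6, +1, …; 25, 31, 32, 38 → 39 → 45.
Trays: always 8 more than the bulbs, so 33, 39, 40, 46 → 47 → 53.
Putting the parts together: 39 bulbs, 47 trays and then 45 bulbs, 53 trays.

39 bulbs, 47 trays; 45 bulbs, 53 trays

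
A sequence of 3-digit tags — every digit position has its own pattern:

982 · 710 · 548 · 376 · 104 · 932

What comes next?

760

First digit — −2 each step, mod 10: 9, 7, 5, 3, 1, 9 → 7.
Second digit goes 8, 1, 4, 7, 0, 3 → 6 (+3 each step, mod 10).
Third digit: 2, 0, 8, 6, 4, 2 → 0 (−2 each step, mod 10).
Putting it together: 760.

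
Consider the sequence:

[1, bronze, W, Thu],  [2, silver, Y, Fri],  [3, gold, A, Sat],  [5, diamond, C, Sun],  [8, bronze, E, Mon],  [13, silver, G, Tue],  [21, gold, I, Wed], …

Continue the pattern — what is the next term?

First entry: each term is the sum of the two before it, so 1, 2, 3, 5, 8, 13, 21 → 34.
For the rank, repeats bronze → silver → gold → diamond: bronze, silver, gold, diamond, bronze, silver, gold → diamond.
Letter goes W, Y, A, C, E, G, I → K (letters move forward 2 places in the alphabet, wrapping Z→A).
For the day, runs through the weekdays Mon→Sun: Thu, Fri, Sat, Sun, Mon, Tue, Wed → Thu.
Combining the parts gives [34, diamond, K, Thu].

[34, diamond, K, Thu]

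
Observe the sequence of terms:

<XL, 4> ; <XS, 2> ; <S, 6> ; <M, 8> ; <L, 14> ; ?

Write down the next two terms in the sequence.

Size goes XL, XS, S, M, L → XL → XS (runs through clothing sizes XS→XL).
Second entry goes 4, 2, 6, 8, 14 → 22 → 36 (each term is the sum of the two before it).
Putting the parts together: <XL, 22> and then <XS, 36>.

<XL, 22>, <XS, 36>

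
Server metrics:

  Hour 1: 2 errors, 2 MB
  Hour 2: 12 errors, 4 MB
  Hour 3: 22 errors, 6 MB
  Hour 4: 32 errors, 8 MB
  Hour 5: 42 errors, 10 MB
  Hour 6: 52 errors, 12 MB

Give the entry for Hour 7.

Errors: +10 each step; 2, 12, 22, 32, 42, 52 → 62.
MB: +2 each step; 2, 4, 6, 8, 10, 12 → 14.
Combining the parts gives 62 errors, 14 MB.

62 errors, 14 MB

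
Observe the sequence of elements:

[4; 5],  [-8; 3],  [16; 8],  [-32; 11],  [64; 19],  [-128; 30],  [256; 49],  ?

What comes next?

[-512; 79]

First coordinate: ×(-2) each step, so 4, -8, 16, -32, 64, -128, 256 → -512.
For the second coordinate, each term is the sum of the two before it: 5, 3, 8, 11, 19, 30, 49 → 79.
Putting it together: [-512; 79].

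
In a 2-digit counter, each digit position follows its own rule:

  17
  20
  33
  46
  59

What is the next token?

62

For the first digit, +1 each step, mod 10: 1, 2, 3, 4, 5 → 6.
Second digit: 7, 0, 3, 6, 9 → 2 (+3 each step, mod 10).
Putting it together: 62.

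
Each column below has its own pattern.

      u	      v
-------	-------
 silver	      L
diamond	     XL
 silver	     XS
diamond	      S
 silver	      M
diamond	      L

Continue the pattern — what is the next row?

Column u goes silver, diamond, silver, diamond, silver, diamond → silver (alternates silver ↔ diamond).
Column v: repeats L → XL → XS → S → M, so L, XL, XS, S, M, L → XL.
Putting it together: silver  XL.

silver  XL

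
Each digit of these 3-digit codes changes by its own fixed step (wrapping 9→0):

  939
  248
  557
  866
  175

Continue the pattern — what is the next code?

484

First digit: +3 each step, mod 10; 9, 2, 5, 8, 1 → 4.
Second digit: 3, 4, 5, 6, 7 → 8 (+1 each step, mod 10).
Third digit goes 9, 8, 7, 6, 5 → 4 (−1 each step, mod 10).
Putting it together: 484.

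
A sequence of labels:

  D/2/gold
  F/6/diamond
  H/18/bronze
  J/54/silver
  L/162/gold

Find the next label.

N/486/diamond

Letter: D, F, H, J, L → N (letters move forward 2 places in the alphabet).
Second component goes 2, 6, 18, 54, 162 → 486 (×3 each step).
Rank — repeats gold → diamond → bronze → silver: gold, diamond, bronze, silver, gold → diamond.
Combining the parts gives N/486/diamond.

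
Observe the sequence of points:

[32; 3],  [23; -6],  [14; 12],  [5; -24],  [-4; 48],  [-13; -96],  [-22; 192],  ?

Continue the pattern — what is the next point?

First coordinate: 32, 23, 14, 5, -4, -13, -22 → -31 (−9 each step).
Second coordinate: ×(-2) each step, so 3, -6, 12, -24, 48, -96, 192 → -384.
Combining the parts gives [-31; -384].

[-31; -384]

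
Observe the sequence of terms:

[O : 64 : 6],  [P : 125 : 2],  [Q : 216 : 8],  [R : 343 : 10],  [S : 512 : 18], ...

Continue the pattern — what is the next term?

[T : 729 : 28]

For the letter, letters move forward 1 place in the alphabet: O, P, Q, R, S → T.
Second part: perfect cubes: 4³, 5³, 6³, …, so 64, 125, 216, 343, 512 → 729.
Third part — each term is the sum of the two before it: 6, 2, 8, 10, 18 → 28.
So the next term is [T : 729 : 28].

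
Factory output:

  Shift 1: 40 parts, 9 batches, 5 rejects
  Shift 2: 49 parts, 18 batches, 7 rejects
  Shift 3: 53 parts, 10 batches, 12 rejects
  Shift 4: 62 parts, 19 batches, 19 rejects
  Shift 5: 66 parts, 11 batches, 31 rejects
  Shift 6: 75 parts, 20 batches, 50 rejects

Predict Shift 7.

79 parts, 12 batches, 81 rejects

Parts: alternating steps +9, +4, +9, +4, …, so 40, 49, 53, 62, 66, 75 → 79.
Batches — alternating steps +9, −8, +9, −8, …: 9, 18, 10, 19, 11, 20 → 12.
Rejects: each term is the sum of the two before it, so 5, 7, 12, 19, 31, 50 → 81.
So the next row is 79 parts, 12 batches, 81 rejects.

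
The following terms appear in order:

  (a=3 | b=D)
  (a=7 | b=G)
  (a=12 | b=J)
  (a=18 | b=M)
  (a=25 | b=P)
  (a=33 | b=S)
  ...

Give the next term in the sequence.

(a=42 | b=V)

A: 3, 7, 12, 18, 25, 33 → 42 (differences are 4, 5, 6, … (increasing by 1 each time)).
B: letters move forward 3 places in the alphabet, so D, G, J, M, P, S → V.
Combining the parts gives (a=42 | b=V).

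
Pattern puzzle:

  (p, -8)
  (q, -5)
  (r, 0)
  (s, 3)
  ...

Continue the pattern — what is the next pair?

(t, 8)

Letter: letters move forward 1 place in the alphabet, so p, q, r, s → t.
Second part: alternating steps +3, +5, +3, +5, …, so -8, -5, 0, 3 → 8.
So the next pair is (t, 8).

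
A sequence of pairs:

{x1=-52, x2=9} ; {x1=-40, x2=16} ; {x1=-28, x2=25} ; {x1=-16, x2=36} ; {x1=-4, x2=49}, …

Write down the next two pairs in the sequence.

X1: -52, -40, -28, -16, -4 → 8 → 20 (+12 each step).
X2 goes 9, 16, 25, 36, 49 → 64 → 81 (perfect squares: 3², 4², 5², …).
So the next two pairs are {x1=8, x2=64} and {x1=20, x2=81}.

{x1=8, x2=64}, {x1=20, x2=81}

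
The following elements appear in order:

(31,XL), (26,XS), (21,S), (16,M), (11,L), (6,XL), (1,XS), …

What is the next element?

First entry — −5 each step: 31, 26, 21, 16, 11, 6, 1 → -4.
Size: repeats XL → XS → S → M → L; XL, XS, S, M, L, XL, XS → S.
So the next element is (-4,S).

(-4,S)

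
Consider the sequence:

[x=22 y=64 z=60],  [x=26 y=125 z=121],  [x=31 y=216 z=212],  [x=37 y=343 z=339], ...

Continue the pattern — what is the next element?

X goes 22, 26, 31, 37 → 44 (differences are 4, 5, 6, … (increasing by 1 each time)).
For the y, perfect cubes: 4³, 5³, 6³, …: 64, 125, 216, 343 → 512.
Z: always 4 less than the y, so 60, 121, 212, 339 → 508.
Combining the parts gives [x=44 y=512 z=508].

[x=44 y=512 z=508]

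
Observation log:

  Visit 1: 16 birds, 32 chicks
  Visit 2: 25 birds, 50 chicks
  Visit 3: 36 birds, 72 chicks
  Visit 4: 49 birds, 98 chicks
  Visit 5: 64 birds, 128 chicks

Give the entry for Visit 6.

81 birds, 162 chicks

Birds goes 16, 25, 36, 49, 64 → 81 (perfect squares: 4², 5², 6², …).
Chicks: 32, 50, 72, 98, 128 → 162 (always 2 × the birds).
Putting it together: 81 birds, 162 chicks.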